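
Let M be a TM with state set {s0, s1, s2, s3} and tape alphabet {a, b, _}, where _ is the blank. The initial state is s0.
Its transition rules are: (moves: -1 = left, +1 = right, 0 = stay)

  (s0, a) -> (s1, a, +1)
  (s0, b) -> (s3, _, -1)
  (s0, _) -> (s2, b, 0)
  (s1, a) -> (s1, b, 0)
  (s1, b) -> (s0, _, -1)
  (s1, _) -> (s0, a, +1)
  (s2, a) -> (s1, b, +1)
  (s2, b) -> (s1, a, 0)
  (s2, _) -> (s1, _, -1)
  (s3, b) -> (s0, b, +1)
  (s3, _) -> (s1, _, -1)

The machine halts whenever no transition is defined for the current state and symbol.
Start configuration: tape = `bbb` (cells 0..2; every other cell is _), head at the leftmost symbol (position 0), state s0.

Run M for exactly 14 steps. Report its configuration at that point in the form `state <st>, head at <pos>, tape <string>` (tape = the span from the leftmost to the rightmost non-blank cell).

s0 | __[b]bb   read b → write _, move -1, go to s3
s3 | _[_]_bb   read _ → write _, move -1, go to s1
s1 | [_]__bb   read _ → write a, move +1, go to s0
s0 | a[_]_bb   read _ → write b, move 0, go to s2
s2 | a[b]_bb   read b → write a, move 0, go to s1
s1 | a[a]_bb   read a → write b, move 0, go to s1
s1 | a[b]_bb   read b → write _, move -1, go to s0
s0 | [a]__bb   read a → write a, move +1, go to s1
s1 | a[_]_bb   read _ → write a, move +1, go to s0
s0 | aa[_]bb   read _ → write b, move 0, go to s2
s2 | aa[b]bb   read b → write a, move 0, go to s1
s1 | aa[a]bb   read a → write b, move 0, go to s1
s1 | aa[b]bb   read b → write _, move -1, go to s0
s0 | a[a]_bb   read a → write a, move +1, go to s1
s1 | aa[_]bb
After 14 steps: state s1, head at 0, tape aa_bb.

state s1, head at 0, tape aa_bb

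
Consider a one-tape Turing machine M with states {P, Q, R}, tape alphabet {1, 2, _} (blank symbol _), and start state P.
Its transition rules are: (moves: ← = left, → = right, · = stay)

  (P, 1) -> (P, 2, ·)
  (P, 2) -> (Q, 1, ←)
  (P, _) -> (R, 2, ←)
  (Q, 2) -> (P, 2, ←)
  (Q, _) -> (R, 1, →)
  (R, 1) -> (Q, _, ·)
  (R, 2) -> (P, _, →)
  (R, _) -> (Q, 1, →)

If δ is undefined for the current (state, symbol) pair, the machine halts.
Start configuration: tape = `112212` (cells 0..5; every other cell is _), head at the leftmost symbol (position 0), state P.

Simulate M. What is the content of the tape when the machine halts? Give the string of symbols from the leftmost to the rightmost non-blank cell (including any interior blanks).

state=P head=0 tape=_[1]12212_   (P,1)→(P,2,·)
state=P head=0 tape=_[2]12212_   (P,2)→(Q,1,←)
state=Q head=-1 tape=[_]112212_   (Q,_)→(R,1,→)
state=R head=0 tape=1[1]12212_   (R,1)→(Q,_,·)
state=Q head=0 tape=1[_]12212_   (Q,_)→(R,1,→)
state=R head=1 tape=11[1]2212_   (R,1)→(Q,_,·)
state=Q head=1 tape=11[_]2212_   (Q,_)→(R,1,→)
state=R head=2 tape=111[2]212_   (R,2)→(P,_,→)
state=P head=3 tape=111_[2]12_   (P,2)→(Q,1,←)
state=Q head=2 tape=111[_]112_   (Q,_)→(R,1,→)
state=R head=3 tape=1111[1]12_   (R,1)→(Q,_,·)
state=Q head=3 tape=1111[_]12_   (Q,_)→(R,1,→)
state=R head=4 tape=11111[1]2_   (R,1)→(Q,_,·)
state=Q head=4 tape=11111[_]2_   (Q,_)→(R,1,→)
state=R head=5 tape=111111[2]_   (R,2)→(P,_,→)
state=P head=6 tape=111111_[_]   (P,_)→(R,2,←)
state=R head=5 tape=111111[_]2   (R,_)→(Q,1,→)
state=Q head=6 tape=1111111[2]   (Q,2)→(P,2,←)
state=P head=5 tape=111111[1]2   (P,1)→(P,2,·)
state=P head=5 tape=111111[2]2   (P,2)→(Q,1,←)
state=Q head=4 tape=11111[1]12
The non-blank tape span at halt is 11111112.

11111112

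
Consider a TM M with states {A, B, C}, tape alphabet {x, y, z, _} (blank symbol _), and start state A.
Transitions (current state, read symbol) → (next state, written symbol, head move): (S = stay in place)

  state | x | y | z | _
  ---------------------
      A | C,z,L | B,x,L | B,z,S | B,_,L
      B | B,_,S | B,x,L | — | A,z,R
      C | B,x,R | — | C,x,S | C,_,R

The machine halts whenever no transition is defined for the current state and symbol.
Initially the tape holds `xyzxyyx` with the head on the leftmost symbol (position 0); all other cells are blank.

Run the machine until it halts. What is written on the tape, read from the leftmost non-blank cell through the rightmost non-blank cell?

A | _[x]yzxyyx   read x → write z, move L, go to C
C | [_]zyzxyyx   read _ → write _, move R, go to C
C | _[z]yzxyyx   read z → write x, move S, go to C
C | _[x]yzxyyx   read x → write x, move R, go to B
B | _x[y]zxyyx   read y → write x, move L, go to B
B | _[x]xzxyyx   read x → write _, move S, go to B
B | _[_]xzxyyx   read _ → write z, move R, go to A
A | _z[x]zxyyx   read x → write z, move L, go to C
C | _[z]zzxyyx   read z → write x, move S, go to C
C | _[x]zzxyyx   read x → write x, move R, go to B
B | _x[z]zxyyx
The non-blank tape span at halt is xzzxyyx.

xzzxyyx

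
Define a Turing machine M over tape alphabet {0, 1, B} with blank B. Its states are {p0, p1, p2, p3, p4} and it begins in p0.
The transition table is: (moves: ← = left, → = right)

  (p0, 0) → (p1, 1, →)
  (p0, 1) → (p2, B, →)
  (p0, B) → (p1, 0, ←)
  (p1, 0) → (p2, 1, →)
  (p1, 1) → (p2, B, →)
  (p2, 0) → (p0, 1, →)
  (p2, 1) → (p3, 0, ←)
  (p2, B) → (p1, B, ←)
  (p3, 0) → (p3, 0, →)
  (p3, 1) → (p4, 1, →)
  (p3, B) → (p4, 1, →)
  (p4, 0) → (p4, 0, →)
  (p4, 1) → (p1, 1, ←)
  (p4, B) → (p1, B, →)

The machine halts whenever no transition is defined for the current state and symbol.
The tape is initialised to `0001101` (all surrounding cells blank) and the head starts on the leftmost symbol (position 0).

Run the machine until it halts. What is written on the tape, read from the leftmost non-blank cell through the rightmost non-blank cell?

1111010

p0 | [0]001101BB   read 0 → write 1, move →, go to p1
p1 | 1[0]01101BB   read 0 → write 1, move →, go to p2
p2 | 11[0]1101BB   read 0 → write 1, move →, go to p0
p0 | 111[1]101BB   read 1 → write B, move →, go to p2
p2 | 111B[1]01BB   read 1 → write 0, move ←, go to p3
p3 | 111[B]001BB   read B → write 1, move →, go to p4
p4 | 1111[0]01BB   read 0 → write 0, move →, go to p4
p4 | 11110[0]1BB   read 0 → write 0, move →, go to p4
p4 | 111100[1]BB   read 1 → write 1, move ←, go to p1
p1 | 11110[0]1BB   read 0 → write 1, move →, go to p2
p2 | 111101[1]BB   read 1 → write 0, move ←, go to p3
p3 | 11110[1]0BB   read 1 → write 1, move →, go to p4
p4 | 111101[0]BB   read 0 → write 0, move →, go to p4
p4 | 1111010[B]B   read B → write B, move →, go to p1
p1 | 1111010B[B]
The non-blank tape span at halt is 1111010.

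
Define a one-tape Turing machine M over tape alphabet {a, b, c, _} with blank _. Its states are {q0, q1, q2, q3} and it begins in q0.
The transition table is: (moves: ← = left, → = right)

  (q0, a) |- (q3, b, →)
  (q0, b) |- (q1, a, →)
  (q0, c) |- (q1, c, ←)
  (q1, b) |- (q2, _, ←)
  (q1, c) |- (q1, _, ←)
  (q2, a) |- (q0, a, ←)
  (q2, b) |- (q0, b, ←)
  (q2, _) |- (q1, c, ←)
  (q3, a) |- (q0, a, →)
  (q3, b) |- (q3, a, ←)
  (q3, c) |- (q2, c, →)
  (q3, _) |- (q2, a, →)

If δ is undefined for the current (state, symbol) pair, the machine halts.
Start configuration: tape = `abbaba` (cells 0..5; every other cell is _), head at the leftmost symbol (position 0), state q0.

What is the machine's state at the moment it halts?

q1

q0 | _[a]bbaba__   read a → write b, move →, go to q3
q3 | _b[b]baba__   read b → write a, move ←, go to q3
q3 | _[b]ababa__   read b → write a, move ←, go to q3
q3 | [_]aababa__   read _ → write a, move →, go to q2
q2 | a[a]ababa__   read a → write a, move ←, go to q0
q0 | [a]aababa__   read a → write b, move →, go to q3
q3 | b[a]ababa__   read a → write a, move →, go to q0
q0 | ba[a]baba__   read a → write b, move →, go to q3
q3 | bab[b]aba__   read b → write a, move ←, go to q3
q3 | ba[b]aaba__   read b → write a, move ←, go to q3
q3 | b[a]aaaba__   read a → write a, move →, go to q0
q0 | ba[a]aaba__   read a → write b, move →, go to q3
q3 | bab[a]aba__   read a → write a, move →, go to q0
q0 | baba[a]ba__   read a → write b, move →, go to q3
q3 | babab[b]a__   read b → write a, move ←, go to q3
q3 | baba[b]aa__   read b → write a, move ←, go to q3
q3 | bab[a]aaa__   read a → write a, move →, go to q0
q0 | baba[a]aa__   read a → write b, move →, go to q3
q3 | babab[a]a__   read a → write a, move →, go to q0
q0 | bababa[a]__   read a → write b, move →, go to q3
q3 | bababab[_]_   read _ → write a, move →, go to q2
q2 | babababa[_]   read _ → write c, move ←, go to q1
q1 | bababab[a]c
No transition is defined for (q1, a); M halts in state q1.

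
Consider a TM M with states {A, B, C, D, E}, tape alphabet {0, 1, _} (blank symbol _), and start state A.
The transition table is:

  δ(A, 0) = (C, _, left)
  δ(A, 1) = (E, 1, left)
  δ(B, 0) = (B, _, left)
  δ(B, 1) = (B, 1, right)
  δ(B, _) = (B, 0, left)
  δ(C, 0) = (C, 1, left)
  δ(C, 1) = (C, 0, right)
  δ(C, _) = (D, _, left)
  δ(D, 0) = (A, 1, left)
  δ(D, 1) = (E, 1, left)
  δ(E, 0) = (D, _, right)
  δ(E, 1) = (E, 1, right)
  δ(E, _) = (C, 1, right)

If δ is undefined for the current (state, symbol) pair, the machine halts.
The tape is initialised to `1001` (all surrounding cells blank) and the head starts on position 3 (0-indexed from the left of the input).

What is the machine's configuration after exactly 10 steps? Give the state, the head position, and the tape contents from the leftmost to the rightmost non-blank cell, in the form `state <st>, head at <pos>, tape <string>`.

A | 100[1]_   read 1 → write 1, move left, go to E
E | 10[0]1_   read 0 → write _, move right, go to D
D | 10_[1]_   read 1 → write 1, move left, go to E
E | 10[_]1_   read _ → write 1, move right, go to C
C | 101[1]_   read 1 → write 0, move right, go to C
C | 1010[_]   read _ → write _, move left, go to D
D | 101[0]_   read 0 → write 1, move left, go to A
A | 10[1]1_   read 1 → write 1, move left, go to E
E | 1[0]11_   read 0 → write _, move right, go to D
D | 1_[1]1_   read 1 → write 1, move left, go to E
E | 1[_]11_
After 10 steps: state E, head at 1, tape 1_11.

state E, head at 1, tape 1_11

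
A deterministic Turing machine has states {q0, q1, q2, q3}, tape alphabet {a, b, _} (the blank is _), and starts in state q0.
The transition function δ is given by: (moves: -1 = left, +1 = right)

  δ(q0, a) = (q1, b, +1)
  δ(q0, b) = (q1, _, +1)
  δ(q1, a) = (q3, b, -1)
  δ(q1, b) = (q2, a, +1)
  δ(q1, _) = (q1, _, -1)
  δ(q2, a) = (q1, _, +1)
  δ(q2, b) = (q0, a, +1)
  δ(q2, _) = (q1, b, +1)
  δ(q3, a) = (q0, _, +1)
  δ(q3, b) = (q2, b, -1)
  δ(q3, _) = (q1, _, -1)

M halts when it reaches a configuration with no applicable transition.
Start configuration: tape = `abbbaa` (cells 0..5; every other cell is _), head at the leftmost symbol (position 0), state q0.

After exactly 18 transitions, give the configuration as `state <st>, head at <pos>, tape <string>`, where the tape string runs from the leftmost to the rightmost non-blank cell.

state q1, head at 2, tape aab_ba

q0 | [a]bbbaa   read a → write b, move +1, go to q1
q1 | b[b]bbaa   read b → write a, move +1, go to q2
q2 | ba[b]baa   read b → write a, move +1, go to q0
q0 | baa[b]aa   read b → write _, move +1, go to q1
q1 | baa_[a]a   read a → write b, move -1, go to q3
q3 | baa[_]ba   read _ → write _, move -1, go to q1
q1 | ba[a]_ba   read a → write b, move -1, go to q3
q3 | b[a]b_ba   read a → write _, move +1, go to q0
q0 | b_[b]_ba   read b → write _, move +1, go to q1
q1 | b__[_]ba   read _ → write _, move -1, go to q1
q1 | b_[_]_ba   read _ → write _, move -1, go to q1
q1 | b[_]__ba   read _ → write _, move -1, go to q1
q1 | [b]___ba   read b → write a, move +1, go to q2
q2 | a[_]__ba   read _ → write b, move +1, go to q1
q1 | ab[_]_ba   read _ → write _, move -1, go to q1
q1 | a[b]__ba   read b → write a, move +1, go to q2
q2 | aa[_]_ba   read _ → write b, move +1, go to q1
q1 | aab[_]ba   read _ → write _, move -1, go to q1
q1 | aa[b]_ba
After 18 steps: state q1, head at 2, tape aab_ba.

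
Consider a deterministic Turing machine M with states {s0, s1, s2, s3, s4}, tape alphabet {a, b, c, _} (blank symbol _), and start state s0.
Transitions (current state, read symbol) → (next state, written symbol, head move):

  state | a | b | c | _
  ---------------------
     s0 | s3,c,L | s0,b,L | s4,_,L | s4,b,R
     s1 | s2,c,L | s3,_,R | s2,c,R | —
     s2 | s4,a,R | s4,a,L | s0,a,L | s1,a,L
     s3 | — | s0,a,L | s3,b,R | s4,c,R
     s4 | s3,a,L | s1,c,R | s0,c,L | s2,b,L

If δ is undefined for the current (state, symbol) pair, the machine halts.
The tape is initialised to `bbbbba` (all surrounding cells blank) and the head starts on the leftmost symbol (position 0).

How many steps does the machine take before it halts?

10

state=s0 head=0 tape=_[b]bbbba   (s0,b)→(s0,b,L)
state=s0 head=-1 tape=[_]bbbbba   (s0,_)→(s4,b,R)
state=s4 head=0 tape=b[b]bbbba   (s4,b)→(s1,c,R)
state=s1 head=1 tape=bc[b]bbba   (s1,b)→(s3,_,R)
state=s3 head=2 tape=bc_[b]bba   (s3,b)→(s0,a,L)
state=s0 head=1 tape=bc[_]abba   (s0,_)→(s4,b,R)
state=s4 head=2 tape=bcb[a]bba   (s4,a)→(s3,a,L)
state=s3 head=1 tape=bc[b]abba   (s3,b)→(s0,a,L)
state=s0 head=0 tape=b[c]aabba   (s0,c)→(s4,_,L)
state=s4 head=-1 tape=[b]_aabba   (s4,b)→(s1,c,R)
state=s1 head=0 tape=c[_]aabba
M halts after 10 transitions.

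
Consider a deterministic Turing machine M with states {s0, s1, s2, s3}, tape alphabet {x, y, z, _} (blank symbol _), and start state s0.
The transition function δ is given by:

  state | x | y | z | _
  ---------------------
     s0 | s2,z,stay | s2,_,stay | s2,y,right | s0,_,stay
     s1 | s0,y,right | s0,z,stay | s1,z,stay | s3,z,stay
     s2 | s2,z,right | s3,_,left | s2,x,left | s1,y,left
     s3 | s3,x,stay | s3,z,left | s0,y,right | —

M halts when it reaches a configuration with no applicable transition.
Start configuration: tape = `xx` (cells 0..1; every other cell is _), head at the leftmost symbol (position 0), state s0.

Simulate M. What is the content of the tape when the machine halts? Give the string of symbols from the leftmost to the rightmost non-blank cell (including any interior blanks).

state=s0 head=0 tape=___[x]x   (s0,x)→(s2,z,stay)
state=s2 head=0 tape=___[z]x   (s2,z)→(s2,x,left)
state=s2 head=-1 tape=__[_]xx   (s2,_)→(s1,y,left)
state=s1 head=-2 tape=_[_]yxx   (s1,_)→(s3,z,stay)
state=s3 head=-2 tape=_[z]yxx   (s3,z)→(s0,y,right)
state=s0 head=-1 tape=_y[y]xx   (s0,y)→(s2,_,stay)
state=s2 head=-1 tape=_y[_]xx   (s2,_)→(s1,y,left)
state=s1 head=-2 tape=_[y]yxx   (s1,y)→(s0,z,stay)
state=s0 head=-2 tape=_[z]yxx   (s0,z)→(s2,y,right)
state=s2 head=-1 tape=_y[y]xx   (s2,y)→(s3,_,left)
state=s3 head=-2 tape=_[y]_xx   (s3,y)→(s3,z,left)
state=s3 head=-3 tape=[_]z_xx
The non-blank tape span at halt is z_xx.

z_xx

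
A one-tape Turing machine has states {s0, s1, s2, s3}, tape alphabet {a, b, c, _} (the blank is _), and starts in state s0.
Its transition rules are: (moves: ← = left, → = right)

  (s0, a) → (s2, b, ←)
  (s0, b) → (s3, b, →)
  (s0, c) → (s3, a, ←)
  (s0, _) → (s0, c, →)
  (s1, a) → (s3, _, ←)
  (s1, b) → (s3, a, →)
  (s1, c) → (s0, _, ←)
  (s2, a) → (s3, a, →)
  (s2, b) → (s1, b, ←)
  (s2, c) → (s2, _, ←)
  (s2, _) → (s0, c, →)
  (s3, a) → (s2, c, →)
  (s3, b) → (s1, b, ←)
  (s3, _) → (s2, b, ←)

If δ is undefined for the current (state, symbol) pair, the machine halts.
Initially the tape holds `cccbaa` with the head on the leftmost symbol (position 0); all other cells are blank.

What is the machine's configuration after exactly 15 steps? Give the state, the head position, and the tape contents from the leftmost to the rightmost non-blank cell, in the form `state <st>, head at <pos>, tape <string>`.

s0 | ___[c]ccbaa   read c → write a, move ←, go to s3
s3 | __[_]accbaa   read _ → write b, move ←, go to s2
s2 | _[_]baccbaa   read _ → write c, move →, go to s0
s0 | _c[b]accbaa   read b → write b, move →, go to s3
s3 | _cb[a]ccbaa   read a → write c, move →, go to s2
s2 | _cbc[c]cbaa   read c → write _, move ←, go to s2
s2 | _cb[c]_cbaa   read c → write _, move ←, go to s2
s2 | _c[b]__cbaa   read b → write b, move ←, go to s1
s1 | _[c]b__cbaa   read c → write _, move ←, go to s0
s0 | [_]_b__cbaa   read _ → write c, move →, go to s0
s0 | c[_]b__cbaa   read _ → write c, move →, go to s0
s0 | cc[b]__cbaa   read b → write b, move →, go to s3
s3 | ccb[_]_cbaa   read _ → write b, move ←, go to s2
s2 | cc[b]b_cbaa   read b → write b, move ←, go to s1
s1 | c[c]bb_cbaa   read c → write _, move ←, go to s0
s0 | [c]_bb_cbaa
After 15 steps: state s0, head at -3, tape c_bb_cbaa.

state s0, head at -3, tape c_bb_cbaa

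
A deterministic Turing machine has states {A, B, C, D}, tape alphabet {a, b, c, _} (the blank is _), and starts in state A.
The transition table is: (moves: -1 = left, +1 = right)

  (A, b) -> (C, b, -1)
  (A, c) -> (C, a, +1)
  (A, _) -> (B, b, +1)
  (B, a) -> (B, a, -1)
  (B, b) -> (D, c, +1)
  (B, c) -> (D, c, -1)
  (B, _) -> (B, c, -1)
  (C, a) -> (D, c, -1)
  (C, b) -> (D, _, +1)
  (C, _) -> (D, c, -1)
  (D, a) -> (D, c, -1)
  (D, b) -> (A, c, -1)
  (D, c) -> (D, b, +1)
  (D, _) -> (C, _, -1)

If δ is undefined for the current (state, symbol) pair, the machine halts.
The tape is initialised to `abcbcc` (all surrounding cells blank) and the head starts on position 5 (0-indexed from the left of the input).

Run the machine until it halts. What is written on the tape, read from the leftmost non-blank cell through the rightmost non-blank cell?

abacccc

state=A head=5 tape=abcbc[c]__   (A,c)→(C,a,+1)
state=C head=6 tape=abcbca[_]_   (C,_)→(D,c,-1)
state=D head=5 tape=abcbc[a]c_   (D,a)→(D,c,-1)
state=D head=4 tape=abcb[c]cc_   (D,c)→(D,b,+1)
state=D head=5 tape=abcbb[c]c_   (D,c)→(D,b,+1)
state=D head=6 tape=abcbbb[c]_   (D,c)→(D,b,+1)
state=D head=7 tape=abcbbbb[_]   (D,_)→(C,_,-1)
state=C head=6 tape=abcbbb[b]_   (C,b)→(D,_,+1)
state=D head=7 tape=abcbbb_[_]   (D,_)→(C,_,-1)
state=C head=6 tape=abcbbb[_]_   (C,_)→(D,c,-1)
state=D head=5 tape=abcbb[b]c_   (D,b)→(A,c,-1)
state=A head=4 tape=abcb[b]cc_   (A,b)→(C,b,-1)
state=C head=3 tape=abc[b]bcc_   (C,b)→(D,_,+1)
state=D head=4 tape=abc_[b]cc_   (D,b)→(A,c,-1)
state=A head=3 tape=abc[_]ccc_   (A,_)→(B,b,+1)
state=B head=4 tape=abcb[c]cc_   (B,c)→(D,c,-1)
state=D head=3 tape=abc[b]ccc_   (D,b)→(A,c,-1)
state=A head=2 tape=ab[c]cccc_   (A,c)→(C,a,+1)
state=C head=3 tape=aba[c]ccc_
The non-blank tape span at halt is abacccc.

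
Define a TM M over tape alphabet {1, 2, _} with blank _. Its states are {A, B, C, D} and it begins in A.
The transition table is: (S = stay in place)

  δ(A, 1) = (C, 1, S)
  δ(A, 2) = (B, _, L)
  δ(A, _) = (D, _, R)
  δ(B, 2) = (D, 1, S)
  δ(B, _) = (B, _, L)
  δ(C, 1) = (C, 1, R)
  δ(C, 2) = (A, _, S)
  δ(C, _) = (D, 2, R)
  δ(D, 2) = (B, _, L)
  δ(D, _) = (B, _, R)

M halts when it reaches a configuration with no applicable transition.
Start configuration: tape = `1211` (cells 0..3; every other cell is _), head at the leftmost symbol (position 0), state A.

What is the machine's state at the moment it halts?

state=A head=0 tape=[1]211   (A,1)→(C,1,S)
state=C head=0 tape=[1]211   (C,1)→(C,1,R)
state=C head=1 tape=1[2]11   (C,2)→(A,_,S)
state=A head=1 tape=1[_]11   (A,_)→(D,_,R)
state=D head=2 tape=1_[1]1
No transition is defined for (D, 1); M halts in state D.

D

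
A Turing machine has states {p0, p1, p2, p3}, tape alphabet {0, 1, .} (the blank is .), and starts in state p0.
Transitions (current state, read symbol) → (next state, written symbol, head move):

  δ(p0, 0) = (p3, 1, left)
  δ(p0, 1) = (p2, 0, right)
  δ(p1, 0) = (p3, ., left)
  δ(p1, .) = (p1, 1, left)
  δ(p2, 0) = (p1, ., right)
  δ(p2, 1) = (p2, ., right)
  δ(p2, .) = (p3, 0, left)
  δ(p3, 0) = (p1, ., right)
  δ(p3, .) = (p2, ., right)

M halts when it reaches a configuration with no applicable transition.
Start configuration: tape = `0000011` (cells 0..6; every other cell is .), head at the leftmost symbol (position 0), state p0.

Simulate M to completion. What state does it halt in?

p0 | .[0]000011   read 0 → write 1, move left, go to p3
p3 | [.]1000011   read . → write ., move right, go to p2
p2 | .[1]000011   read 1 → write ., move right, go to p2
p2 | ..[0]00011   read 0 → write ., move right, go to p1
p1 | ...[0]0011   read 0 → write ., move left, go to p3
p3 | ..[.].0011   read . → write ., move right, go to p2
p2 | ...[.]0011   read . → write 0, move left, go to p3
p3 | ..[.]00011   read . → write ., move right, go to p2
p2 | ...[0]0011   read 0 → write ., move right, go to p1
p1 | ....[0]011   read 0 → write ., move left, go to p3
p3 | ...[.].011   read . → write ., move right, go to p2
p2 | ....[.]011   read . → write 0, move left, go to p3
p3 | ...[.]0011   read . → write ., move right, go to p2
p2 | ....[0]011   read 0 → write ., move right, go to p1
p1 | .....[0]11   read 0 → write ., move left, go to p3
p3 | ....[.].11   read . → write ., move right, go to p2
p2 | .....[.]11   read . → write 0, move left, go to p3
p3 | ....[.]011   read . → write ., move right, go to p2
p2 | .....[0]11   read 0 → write ., move right, go to p1
p1 | ......[1]1
No transition is defined for (p1, 1); M halts in state p1.

p1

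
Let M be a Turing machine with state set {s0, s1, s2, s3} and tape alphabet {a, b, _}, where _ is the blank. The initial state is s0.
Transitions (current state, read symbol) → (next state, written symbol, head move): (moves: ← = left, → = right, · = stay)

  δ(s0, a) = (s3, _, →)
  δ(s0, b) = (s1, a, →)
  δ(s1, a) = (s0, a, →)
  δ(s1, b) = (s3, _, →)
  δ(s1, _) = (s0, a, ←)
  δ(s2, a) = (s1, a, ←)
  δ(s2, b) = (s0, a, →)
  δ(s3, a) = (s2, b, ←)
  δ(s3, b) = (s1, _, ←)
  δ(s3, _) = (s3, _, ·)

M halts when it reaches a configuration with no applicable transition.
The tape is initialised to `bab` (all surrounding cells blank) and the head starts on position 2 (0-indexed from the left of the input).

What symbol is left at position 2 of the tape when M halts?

s0 | ba[b]_   read b → write a, move →, go to s1
s1 | baa[_]   read _ → write a, move ←, go to s0
s0 | ba[a]a   read a → write _, move →, go to s3
s3 | ba_[a]   read a → write b, move ←, go to s2
s2 | ba[_]b
Cell 2 holds _ when M halts.

_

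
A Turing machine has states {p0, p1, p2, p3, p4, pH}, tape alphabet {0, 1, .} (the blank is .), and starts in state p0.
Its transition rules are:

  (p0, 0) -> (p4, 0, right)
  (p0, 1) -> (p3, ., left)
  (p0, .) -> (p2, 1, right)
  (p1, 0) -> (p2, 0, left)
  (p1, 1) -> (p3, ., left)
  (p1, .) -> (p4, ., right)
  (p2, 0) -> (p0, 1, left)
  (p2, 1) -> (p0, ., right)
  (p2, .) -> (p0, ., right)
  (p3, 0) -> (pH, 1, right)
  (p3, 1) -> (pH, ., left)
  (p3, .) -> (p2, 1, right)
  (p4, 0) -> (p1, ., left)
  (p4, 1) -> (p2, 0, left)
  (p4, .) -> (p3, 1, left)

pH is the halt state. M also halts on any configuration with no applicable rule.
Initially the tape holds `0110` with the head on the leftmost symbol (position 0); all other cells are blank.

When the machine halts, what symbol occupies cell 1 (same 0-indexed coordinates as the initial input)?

.

state=p0 head=0 tape=.[0]110   (p0,0)→(p4,0,right)
state=p4 head=1 tape=.0[1]10   (p4,1)→(p2,0,left)
state=p2 head=0 tape=.[0]010   (p2,0)→(p0,1,left)
state=p0 head=-1 tape=[.]1010   (p0,.)→(p2,1,right)
state=p2 head=0 tape=1[1]010   (p2,1)→(p0,.,right)
state=p0 head=1 tape=1.[0]10   (p0,0)→(p4,0,right)
state=p4 head=2 tape=1.0[1]0   (p4,1)→(p2,0,left)
state=p2 head=1 tape=1.[0]00   (p2,0)→(p0,1,left)
state=p0 head=0 tape=1[.]100   (p0,.)→(p2,1,right)
state=p2 head=1 tape=11[1]00   (p2,1)→(p0,.,right)
state=p0 head=2 tape=11.[0]0   (p0,0)→(p4,0,right)
state=p4 head=3 tape=11.0[0]   (p4,0)→(p1,.,left)
state=p1 head=2 tape=11.[0].   (p1,0)→(p2,0,left)
state=p2 head=1 tape=11[.]0.   (p2,.)→(p0,.,right)
state=p0 head=2 tape=11.[0].   (p0,0)→(p4,0,right)
state=p4 head=3 tape=11.0[.]   (p4,.)→(p3,1,left)
state=p3 head=2 tape=11.[0]1   (p3,0)→(pH,1,right)
state=pH head=3 tape=11.1[1]
Cell 1 holds . when M halts.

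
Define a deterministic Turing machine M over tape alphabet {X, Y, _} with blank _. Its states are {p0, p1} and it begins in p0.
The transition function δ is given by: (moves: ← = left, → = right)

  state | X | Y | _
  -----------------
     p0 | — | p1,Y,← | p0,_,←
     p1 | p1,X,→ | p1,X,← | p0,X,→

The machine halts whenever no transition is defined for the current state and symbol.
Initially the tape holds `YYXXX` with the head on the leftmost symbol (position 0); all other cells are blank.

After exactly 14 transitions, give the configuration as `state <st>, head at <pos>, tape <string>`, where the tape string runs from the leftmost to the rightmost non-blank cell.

p0 | _[Y]YXXX__   read Y → write Y, move ←, go to p1
p1 | [_]YYXXX__   read _ → write X, move →, go to p0
p0 | X[Y]YXXX__   read Y → write Y, move ←, go to p1
p1 | [X]YYXXX__   read X → write X, move →, go to p1
p1 | X[Y]YXXX__   read Y → write X, move ←, go to p1
p1 | [X]XYXXX__   read X → write X, move →, go to p1
p1 | X[X]YXXX__   read X → write X, move →, go to p1
p1 | XX[Y]XXX__   read Y → write X, move ←, go to p1
p1 | X[X]XXXX__   read X → write X, move →, go to p1
p1 | XX[X]XXX__   read X → write X, move →, go to p1
p1 | XXX[X]XX__   read X → write X, move →, go to p1
p1 | XXXX[X]X__   read X → write X, move →, go to p1
p1 | XXXXX[X]__   read X → write X, move →, go to p1
p1 | XXXXXX[_]_   read _ → write X, move →, go to p0
p0 | XXXXXXX[_]
After 14 steps: state p0, head at 6, tape XXXXXXX.

state p0, head at 6, tape XXXXXXX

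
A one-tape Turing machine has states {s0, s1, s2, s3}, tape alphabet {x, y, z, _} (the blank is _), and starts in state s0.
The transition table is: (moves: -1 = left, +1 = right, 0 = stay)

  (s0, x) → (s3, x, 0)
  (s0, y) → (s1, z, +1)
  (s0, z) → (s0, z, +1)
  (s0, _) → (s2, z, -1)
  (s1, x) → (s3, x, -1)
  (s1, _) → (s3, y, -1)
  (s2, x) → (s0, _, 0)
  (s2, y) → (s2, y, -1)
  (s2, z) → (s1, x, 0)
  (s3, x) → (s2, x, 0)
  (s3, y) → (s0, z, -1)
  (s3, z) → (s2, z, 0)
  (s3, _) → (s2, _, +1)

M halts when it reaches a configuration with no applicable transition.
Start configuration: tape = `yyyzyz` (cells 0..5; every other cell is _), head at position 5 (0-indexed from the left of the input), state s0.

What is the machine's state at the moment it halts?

state=s0 head=5 tape=yyyzy[z]_   (s0,z)→(s0,z,+1)
state=s0 head=6 tape=yyyzyz[_]   (s0,_)→(s2,z,-1)
state=s2 head=5 tape=yyyzy[z]z   (s2,z)→(s1,x,0)
state=s1 head=5 tape=yyyzy[x]z   (s1,x)→(s3,x,-1)
state=s3 head=4 tape=yyyz[y]xz   (s3,y)→(s0,z,-1)
state=s0 head=3 tape=yyy[z]zxz   (s0,z)→(s0,z,+1)
state=s0 head=4 tape=yyyz[z]xz   (s0,z)→(s0,z,+1)
state=s0 head=5 tape=yyyzz[x]z   (s0,x)→(s3,x,0)
state=s3 head=5 tape=yyyzz[x]z   (s3,x)→(s2,x,0)
state=s2 head=5 tape=yyyzz[x]z   (s2,x)→(s0,_,0)
state=s0 head=5 tape=yyyzz[_]z   (s0,_)→(s2,z,-1)
state=s2 head=4 tape=yyyz[z]zz   (s2,z)→(s1,x,0)
state=s1 head=4 tape=yyyz[x]zz   (s1,x)→(s3,x,-1)
state=s3 head=3 tape=yyy[z]xzz   (s3,z)→(s2,z,0)
state=s2 head=3 tape=yyy[z]xzz   (s2,z)→(s1,x,0)
state=s1 head=3 tape=yyy[x]xzz   (s1,x)→(s3,x,-1)
state=s3 head=2 tape=yy[y]xxzz   (s3,y)→(s0,z,-1)
state=s0 head=1 tape=y[y]zxxzz   (s0,y)→(s1,z,+1)
state=s1 head=2 tape=yz[z]xxzz
No transition is defined for (s1, z); M halts in state s1.

s1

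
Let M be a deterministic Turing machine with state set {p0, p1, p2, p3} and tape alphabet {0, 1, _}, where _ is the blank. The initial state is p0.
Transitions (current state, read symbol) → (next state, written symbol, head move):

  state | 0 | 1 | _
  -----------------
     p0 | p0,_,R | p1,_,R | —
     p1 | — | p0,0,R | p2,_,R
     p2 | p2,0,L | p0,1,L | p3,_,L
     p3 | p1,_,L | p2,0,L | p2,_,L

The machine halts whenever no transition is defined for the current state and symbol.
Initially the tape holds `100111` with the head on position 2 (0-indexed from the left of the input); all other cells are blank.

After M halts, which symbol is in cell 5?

_

state=p0 head=2 tape=10[0]111__   (p0,0)→(p0,_,R)
state=p0 head=3 tape=10_[1]11__   (p0,1)→(p1,_,R)
state=p1 head=4 tape=10__[1]1__   (p1,1)→(p0,0,R)
state=p0 head=5 tape=10__0[1]__   (p0,1)→(p1,_,R)
state=p1 head=6 tape=10__0_[_]_   (p1,_)→(p2,_,R)
state=p2 head=7 tape=10__0__[_]   (p2,_)→(p3,_,L)
state=p3 head=6 tape=10__0_[_]_   (p3,_)→(p2,_,L)
state=p2 head=5 tape=10__0[_]__   (p2,_)→(p3,_,L)
state=p3 head=4 tape=10__[0]___   (p3,0)→(p1,_,L)
state=p1 head=3 tape=10_[_]____   (p1,_)→(p2,_,R)
state=p2 head=4 tape=10__[_]___   (p2,_)→(p3,_,L)
state=p3 head=3 tape=10_[_]____   (p3,_)→(p2,_,L)
state=p2 head=2 tape=10[_]_____   (p2,_)→(p3,_,L)
state=p3 head=1 tape=1[0]______   (p3,0)→(p1,_,L)
state=p1 head=0 tape=[1]_______   (p1,1)→(p0,0,R)
state=p0 head=1 tape=0[_]______
Cell 5 holds _ when M halts.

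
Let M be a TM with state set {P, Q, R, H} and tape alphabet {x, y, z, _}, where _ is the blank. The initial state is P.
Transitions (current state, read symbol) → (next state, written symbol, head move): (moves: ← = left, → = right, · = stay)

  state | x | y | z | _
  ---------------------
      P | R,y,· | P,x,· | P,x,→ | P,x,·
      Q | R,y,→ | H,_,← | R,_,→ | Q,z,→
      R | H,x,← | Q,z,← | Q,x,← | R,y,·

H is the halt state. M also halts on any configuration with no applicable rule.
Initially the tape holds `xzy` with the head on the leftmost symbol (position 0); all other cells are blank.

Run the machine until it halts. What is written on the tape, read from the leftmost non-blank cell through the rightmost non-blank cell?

state=P head=0 tape=_[x]zy   (P,x)→(R,y,·)
state=R head=0 tape=_[y]zy   (R,y)→(Q,z,←)
state=Q head=-1 tape=[_]zzy   (Q,_)→(Q,z,→)
state=Q head=0 tape=z[z]zy   (Q,z)→(R,_,→)
state=R head=1 tape=z_[z]y   (R,z)→(Q,x,←)
state=Q head=0 tape=z[_]xy   (Q,_)→(Q,z,→)
state=Q head=1 tape=zz[x]y   (Q,x)→(R,y,→)
state=R head=2 tape=zzy[y]   (R,y)→(Q,z,←)
state=Q head=1 tape=zz[y]z   (Q,y)→(H,_,←)
state=H head=0 tape=z[z]_z
The non-blank tape span at halt is zz_z.

zz_z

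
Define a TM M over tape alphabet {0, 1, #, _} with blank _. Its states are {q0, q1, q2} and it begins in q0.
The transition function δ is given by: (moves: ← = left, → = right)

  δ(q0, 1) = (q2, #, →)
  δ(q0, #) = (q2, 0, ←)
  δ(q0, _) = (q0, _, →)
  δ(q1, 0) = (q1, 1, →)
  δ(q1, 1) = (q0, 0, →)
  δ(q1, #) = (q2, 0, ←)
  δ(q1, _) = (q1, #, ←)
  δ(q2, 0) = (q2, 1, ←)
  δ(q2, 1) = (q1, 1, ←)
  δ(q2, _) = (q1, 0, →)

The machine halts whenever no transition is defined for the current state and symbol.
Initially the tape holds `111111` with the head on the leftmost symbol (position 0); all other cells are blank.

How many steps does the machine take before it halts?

15

q0 | _[1]11111   read 1 → write #, move →, go to q2
q2 | _#[1]1111   read 1 → write 1, move ←, go to q1
q1 | _[#]11111   read # → write 0, move ←, go to q2
q2 | [_]011111   read _ → write 0, move →, go to q1
q1 | 0[0]11111   read 0 → write 1, move →, go to q1
q1 | 01[1]1111   read 1 → write 0, move →, go to q0
q0 | 010[1]111   read 1 → write #, move →, go to q2
q2 | 010#[1]11   read 1 → write 1, move ←, go to q1
q1 | 010[#]111   read # → write 0, move ←, go to q2
q2 | 01[0]0111   read 0 → write 1, move ←, go to q2
q2 | 0[1]10111   read 1 → write 1, move ←, go to q1
q1 | [0]110111   read 0 → write 1, move →, go to q1
q1 | 1[1]10111   read 1 → write 0, move →, go to q0
q0 | 10[1]0111   read 1 → write #, move →, go to q2
q2 | 10#[0]111   read 0 → write 1, move ←, go to q2
q2 | 10[#]1111
M halts after 15 transitions.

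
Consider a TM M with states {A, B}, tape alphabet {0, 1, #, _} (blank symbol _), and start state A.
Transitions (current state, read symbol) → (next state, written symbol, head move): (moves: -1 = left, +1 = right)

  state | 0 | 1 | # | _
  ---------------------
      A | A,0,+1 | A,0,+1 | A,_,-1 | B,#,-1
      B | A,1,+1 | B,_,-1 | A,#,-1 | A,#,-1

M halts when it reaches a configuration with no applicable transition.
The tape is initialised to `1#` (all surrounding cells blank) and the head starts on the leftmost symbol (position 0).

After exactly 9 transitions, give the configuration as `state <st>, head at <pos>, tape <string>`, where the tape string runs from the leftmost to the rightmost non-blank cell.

state A, head at 1, tape 1#

A | [1]#   read 1 → write 0, move +1, go to A
A | 0[#]   read # → write _, move -1, go to A
A | [0]_   read 0 → write 0, move +1, go to A
A | 0[_]   read _ → write #, move -1, go to B
B | [0]#   read 0 → write 1, move +1, go to A
A | 1[#]   read # → write _, move -1, go to A
A | [1]_   read 1 → write 0, move +1, go to A
A | 0[_]   read _ → write #, move -1, go to B
B | [0]#   read 0 → write 1, move +1, go to A
A | 1[#]
After 9 steps: state A, head at 1, tape 1#.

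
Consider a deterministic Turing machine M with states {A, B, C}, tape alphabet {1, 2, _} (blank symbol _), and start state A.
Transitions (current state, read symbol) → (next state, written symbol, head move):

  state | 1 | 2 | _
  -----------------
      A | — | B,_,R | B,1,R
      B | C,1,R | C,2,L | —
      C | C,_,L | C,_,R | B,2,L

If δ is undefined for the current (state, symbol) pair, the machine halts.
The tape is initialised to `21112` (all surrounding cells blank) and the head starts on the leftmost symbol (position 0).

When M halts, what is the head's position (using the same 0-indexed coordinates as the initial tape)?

state=A head=0 tape=_[2]1112   (A,2)→(B,_,R)
state=B head=1 tape=__[1]112   (B,1)→(C,1,R)
state=C head=2 tape=__1[1]12   (C,1)→(C,_,L)
state=C head=1 tape=__[1]_12   (C,1)→(C,_,L)
state=C head=0 tape=_[_]__12   (C,_)→(B,2,L)
state=B head=-1 tape=[_]2__12
At halt the head is at cell -1.

-1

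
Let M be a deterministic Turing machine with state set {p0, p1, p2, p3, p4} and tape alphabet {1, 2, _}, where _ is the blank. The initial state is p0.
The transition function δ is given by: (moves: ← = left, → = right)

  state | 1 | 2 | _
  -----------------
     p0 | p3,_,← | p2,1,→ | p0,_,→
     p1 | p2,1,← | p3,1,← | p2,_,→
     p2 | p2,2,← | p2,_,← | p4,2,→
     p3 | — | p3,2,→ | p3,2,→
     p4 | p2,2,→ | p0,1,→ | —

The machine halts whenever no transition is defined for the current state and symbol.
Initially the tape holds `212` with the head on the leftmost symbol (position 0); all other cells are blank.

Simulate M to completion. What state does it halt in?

p0 | __[2]12   read 2 → write 1, move →, go to p2
p2 | __1[1]2   read 1 → write 2, move ←, go to p2
p2 | __[1]22   read 1 → write 2, move ←, go to p2
p2 | _[_]222   read _ → write 2, move →, go to p4
p4 | _2[2]22   read 2 → write 1, move →, go to p0
p0 | _21[2]2   read 2 → write 1, move →, go to p2
p2 | _211[2]   read 2 → write _, move ←, go to p2
p2 | _21[1]_   read 1 → write 2, move ←, go to p2
p2 | _2[1]2_   read 1 → write 2, move ←, go to p2
p2 | _[2]22_   read 2 → write _, move ←, go to p2
p2 | [_]_22_   read _ → write 2, move →, go to p4
p4 | 2[_]22_
No transition is defined for (p4, _); M halts in state p4.

p4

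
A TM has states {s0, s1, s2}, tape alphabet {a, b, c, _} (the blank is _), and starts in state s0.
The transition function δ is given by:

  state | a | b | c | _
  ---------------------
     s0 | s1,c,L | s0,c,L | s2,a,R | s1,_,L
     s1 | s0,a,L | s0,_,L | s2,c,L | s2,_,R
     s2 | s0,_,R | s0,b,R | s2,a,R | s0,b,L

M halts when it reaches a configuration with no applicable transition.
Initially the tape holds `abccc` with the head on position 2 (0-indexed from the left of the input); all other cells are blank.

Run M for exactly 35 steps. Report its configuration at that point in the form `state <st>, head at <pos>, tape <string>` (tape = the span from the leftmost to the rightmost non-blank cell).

state=s0 head=2 tape=_ab[c]cc__   (s0,c)→(s2,a,R)
state=s2 head=3 tape=_aba[c]c__   (s2,c)→(s2,a,R)
state=s2 head=4 tape=_abaa[c]__   (s2,c)→(s2,a,R)
state=s2 head=5 tape=_abaaa[_]_   (s2,_)→(s0,b,L)
state=s0 head=4 tape=_abaa[a]b_   (s0,a)→(s1,c,L)
state=s1 head=3 tape=_aba[a]cb_   (s1,a)→(s0,a,L)
state=s0 head=2 tape=_ab[a]acb_   (s0,a)→(s1,c,L)
state=s1 head=1 tape=_a[b]cacb_   (s1,b)→(s0,_,L)
state=s0 head=0 tape=_[a]_cacb_   (s0,a)→(s1,c,L)
state=s1 head=-1 tape=[_]c_cacb_   (s1,_)→(s2,_,R)
state=s2 head=0 tape=_[c]_cacb_   (s2,c)→(s2,a,R)
state=s2 head=1 tape=_a[_]cacb_   (s2,_)→(s0,b,L)
state=s0 head=0 tape=_[a]bcacb_   (s0,a)→(s1,c,L)
state=s1 head=-1 tape=[_]cbcacb_   (s1,_)→(s2,_,R)
state=s2 head=0 tape=_[c]bcacb_   (s2,c)→(s2,a,R)
state=s2 head=1 tape=_a[b]cacb_   (s2,b)→(s0,b,R)
state=s0 head=2 tape=_ab[c]acb_   (s0,c)→(s2,a,R)
state=s2 head=3 tape=_aba[a]cb_   (s2,a)→(s0,_,R)
state=s0 head=4 tape=_aba_[c]b_   (s0,c)→(s2,a,R)
state=s2 head=5 tape=_aba_a[b]_   (s2,b)→(s0,b,R)
state=s0 head=6 tape=_aba_ab[_]   (s0,_)→(s1,_,L)
state=s1 head=5 tape=_aba_a[b]_   (s1,b)→(s0,_,L)
state=s0 head=4 tape=_aba_[a]__   (s0,a)→(s1,c,L)
state=s1 head=3 tape=_aba[_]c__   (s1,_)→(s2,_,R)
state=s2 head=4 tape=_aba_[c]__   (s2,c)→(s2,a,R)
state=s2 head=5 tape=_aba_a[_]_   (s2,_)→(s0,b,L)
state=s0 head=4 tape=_aba_[a]b_   (s0,a)→(s1,c,L)
state=s1 head=3 tape=_aba[_]cb_   (s1,_)→(s2,_,R)
state=s2 head=4 tape=_aba_[c]b_   (s2,c)→(s2,a,R)
state=s2 head=5 tape=_aba_a[b]_   (s2,b)→(s0,b,R)
state=s0 head=6 tape=_aba_ab[_]   (s0,_)→(s1,_,L)
state=s1 head=5 tape=_aba_a[b]_   (s1,b)→(s0,_,L)
state=s0 head=4 tape=_aba_[a]__   (s0,a)→(s1,c,L)
state=s1 head=3 tape=_aba[_]c__   (s1,_)→(s2,_,R)
state=s2 head=4 tape=_aba_[c]__   (s2,c)→(s2,a,R)
state=s2 head=5 tape=_aba_a[_]_
After 35 steps: state s2, head at 5, tape aba_a.

state s2, head at 5, tape aba_a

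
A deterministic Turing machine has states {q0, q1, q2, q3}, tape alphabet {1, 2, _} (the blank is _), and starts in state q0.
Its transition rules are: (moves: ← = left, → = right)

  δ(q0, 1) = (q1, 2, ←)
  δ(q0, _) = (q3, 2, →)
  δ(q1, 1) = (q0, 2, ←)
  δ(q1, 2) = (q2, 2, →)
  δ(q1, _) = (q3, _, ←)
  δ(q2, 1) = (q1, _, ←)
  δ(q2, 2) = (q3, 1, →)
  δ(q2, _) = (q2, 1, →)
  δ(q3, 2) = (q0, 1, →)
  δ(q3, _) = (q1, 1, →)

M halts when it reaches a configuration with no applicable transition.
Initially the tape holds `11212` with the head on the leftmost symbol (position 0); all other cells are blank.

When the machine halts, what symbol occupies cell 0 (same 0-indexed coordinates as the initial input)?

state=q0 head=0 tape=__[1]1212   (q0,1)→(q1,2,←)
state=q1 head=-1 tape=_[_]21212   (q1,_)→(q3,_,←)
state=q3 head=-2 tape=[_]_21212   (q3,_)→(q1,1,→)
state=q1 head=-1 tape=1[_]21212   (q1,_)→(q3,_,←)
state=q3 head=-2 tape=[1]_21212
Cell 0 holds 2 when M halts.

2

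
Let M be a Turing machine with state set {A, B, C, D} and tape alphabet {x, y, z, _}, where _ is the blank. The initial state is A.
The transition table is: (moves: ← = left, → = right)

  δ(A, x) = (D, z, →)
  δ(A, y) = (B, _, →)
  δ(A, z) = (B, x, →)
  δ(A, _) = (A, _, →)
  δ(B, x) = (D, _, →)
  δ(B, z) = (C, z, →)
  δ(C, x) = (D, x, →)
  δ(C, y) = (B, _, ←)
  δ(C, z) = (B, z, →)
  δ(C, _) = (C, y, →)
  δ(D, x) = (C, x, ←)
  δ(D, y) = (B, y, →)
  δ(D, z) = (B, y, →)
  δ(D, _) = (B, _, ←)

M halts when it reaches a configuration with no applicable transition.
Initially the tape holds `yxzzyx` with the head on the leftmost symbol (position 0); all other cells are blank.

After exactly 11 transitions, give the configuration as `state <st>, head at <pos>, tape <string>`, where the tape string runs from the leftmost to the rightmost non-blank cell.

state B, head at 5, tape yzy

A | [y]xzzyx_   read y → write _, move →, go to B
B | _[x]zzyx_   read x → write _, move →, go to D
D | __[z]zyx_   read z → write y, move →, go to B
B | __y[z]yx_   read z → write z, move →, go to C
C | __yz[y]x_   read y → write _, move ←, go to B
B | __y[z]_x_   read z → write z, move →, go to C
C | __yz[_]x_   read _ → write y, move →, go to C
C | __yzy[x]_   read x → write x, move →, go to D
D | __yzyx[_]   read _ → write _, move ←, go to B
B | __yzy[x]_   read x → write _, move →, go to D
D | __yzy_[_]   read _ → write _, move ←, go to B
B | __yzy[_]_
After 11 steps: state B, head at 5, tape yzy.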